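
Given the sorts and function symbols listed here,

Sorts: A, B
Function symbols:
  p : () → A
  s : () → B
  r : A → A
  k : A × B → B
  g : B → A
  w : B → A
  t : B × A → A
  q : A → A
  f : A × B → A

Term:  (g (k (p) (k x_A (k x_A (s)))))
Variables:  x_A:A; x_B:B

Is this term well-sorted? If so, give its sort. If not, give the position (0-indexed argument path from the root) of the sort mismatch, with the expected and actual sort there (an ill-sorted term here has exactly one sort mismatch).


    (p) : A
      x_A : A
        x_A : A
        (s) : B
      (k x_A (s)) : B
    (k x_A (k x_A (s))) : B
  (k (p) (k x_A (k x_A (s)))) : B
(g (k (p) (k x_A (k x_A (s))))) : A

well-sorted; sort = A


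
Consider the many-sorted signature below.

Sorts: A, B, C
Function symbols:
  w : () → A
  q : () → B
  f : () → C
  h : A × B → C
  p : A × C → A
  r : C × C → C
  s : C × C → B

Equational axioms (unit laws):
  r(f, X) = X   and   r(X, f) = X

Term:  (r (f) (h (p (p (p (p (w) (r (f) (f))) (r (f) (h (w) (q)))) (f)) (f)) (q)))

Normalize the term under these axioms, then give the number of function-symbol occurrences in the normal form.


size = 13

1. (r (f) (h (p (p (p (p (w) (r (f) (f))) (r (f) (h (w) (q)))) (f)) (f)) (q)))  →  (h (p (p (p (p (w) (r (f) (f))) (r (f) (h (w) (q)))) (f)) (f)) (q))
2. (h (p (p (p (p (w) (r (f) (f))) (r (f) (h (w) (q)))) (f)) (f)) (q))  →  (h (p (p (p (p (w) (f)) (r (f) (h (w) (q)))) (f)) (f)) (q))
3. (h (p (p (p (p (w) (f)) (r (f) (h (w) (q)))) (f)) (f)) (q))  →  (h (p (p (p (p (w) (f)) (h (w) (q))) (f)) (f)) (q))
normal form: (h (p (p (p (p (w) (f)) (h (w) (q))) (f)) (f)) (q))


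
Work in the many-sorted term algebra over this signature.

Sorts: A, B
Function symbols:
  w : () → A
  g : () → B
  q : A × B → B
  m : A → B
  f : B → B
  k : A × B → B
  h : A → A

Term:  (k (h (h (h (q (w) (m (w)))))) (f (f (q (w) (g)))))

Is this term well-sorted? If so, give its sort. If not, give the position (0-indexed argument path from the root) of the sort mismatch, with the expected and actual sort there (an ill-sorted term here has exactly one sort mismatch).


          (w) : A
            (w) : A
          (m (w)) : B
        (q (w) (m (w))) : B
      (h (q (w) (m (w)))) : ✗ arg 0 at [0, 0, 0, 0] has sort B, expected A
        (w) : A
        (g) : B
      (q (w) (g)) : B
    (f (q (w) (g))) : B
  (f (f (q (w) (g)))) : B

ill-sorted at position [0, 0, 0, 0]: expected A, got B


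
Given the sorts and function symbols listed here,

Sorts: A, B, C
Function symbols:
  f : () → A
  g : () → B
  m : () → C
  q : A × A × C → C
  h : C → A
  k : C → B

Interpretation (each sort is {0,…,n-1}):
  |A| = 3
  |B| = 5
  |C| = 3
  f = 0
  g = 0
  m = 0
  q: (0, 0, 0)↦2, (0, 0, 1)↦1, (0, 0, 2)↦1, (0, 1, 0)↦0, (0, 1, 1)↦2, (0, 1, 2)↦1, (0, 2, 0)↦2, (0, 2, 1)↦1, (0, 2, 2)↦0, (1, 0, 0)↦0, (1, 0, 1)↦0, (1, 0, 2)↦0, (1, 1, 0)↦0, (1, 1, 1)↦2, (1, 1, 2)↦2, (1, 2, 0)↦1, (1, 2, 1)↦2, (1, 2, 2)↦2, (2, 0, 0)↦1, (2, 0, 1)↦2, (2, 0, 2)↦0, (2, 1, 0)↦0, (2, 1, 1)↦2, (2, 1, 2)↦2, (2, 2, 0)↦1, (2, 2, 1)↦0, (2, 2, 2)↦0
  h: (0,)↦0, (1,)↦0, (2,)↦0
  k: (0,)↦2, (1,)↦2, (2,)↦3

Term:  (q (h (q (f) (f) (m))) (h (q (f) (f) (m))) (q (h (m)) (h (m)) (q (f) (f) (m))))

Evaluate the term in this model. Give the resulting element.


  f = 0
  f = 0
  m = 0
  (q (f) (f) (m)) = q(0, 0, 0) = 2
  (h (q (f) (f) (m))) = h(2,) = 0
  f = 0
  f = 0
  m = 0
  (q (f) (f) (m)) = q(0, 0, 0) = 2
  (h (q (f) (f) (m))) = h(2,) = 0
  m = 0
  (h (m)) = h(0,) = 0
  m = 0
  (h (m)) = h(0,) = 0
  f = 0
  f = 0
  m = 0
  (q (f) (f) (m)) = q(0, 0, 0) = 2
  (q (h (m)) (h (m)) (q (f) (f) (m))) = q(0, 0, 2) = 1
  (q (h (q (f) (f) (m))) (h (q (f) (f) (m))) (q (h (m)) (h (m)) (q (f) (f) (m)))) = q(0, 0, 1) = 1

value = 1


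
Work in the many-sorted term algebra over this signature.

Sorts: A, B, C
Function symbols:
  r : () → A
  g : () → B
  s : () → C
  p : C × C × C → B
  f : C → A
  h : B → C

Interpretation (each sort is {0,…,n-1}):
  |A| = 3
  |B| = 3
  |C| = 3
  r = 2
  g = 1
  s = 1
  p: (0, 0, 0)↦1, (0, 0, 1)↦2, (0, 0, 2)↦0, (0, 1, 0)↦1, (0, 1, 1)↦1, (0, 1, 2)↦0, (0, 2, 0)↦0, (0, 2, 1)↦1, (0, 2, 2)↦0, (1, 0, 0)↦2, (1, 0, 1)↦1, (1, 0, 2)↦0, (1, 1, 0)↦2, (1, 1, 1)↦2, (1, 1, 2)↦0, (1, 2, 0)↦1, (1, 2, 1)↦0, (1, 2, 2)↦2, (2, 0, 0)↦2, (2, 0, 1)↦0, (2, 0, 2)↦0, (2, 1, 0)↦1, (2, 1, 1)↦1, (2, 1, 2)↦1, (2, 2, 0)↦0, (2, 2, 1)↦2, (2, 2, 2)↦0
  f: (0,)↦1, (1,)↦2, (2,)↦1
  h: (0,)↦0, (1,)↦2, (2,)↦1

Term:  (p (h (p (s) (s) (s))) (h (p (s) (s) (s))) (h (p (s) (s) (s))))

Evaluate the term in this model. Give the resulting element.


value = 2

  s = 1
  s = 1
  s = 1
  (p (s) (s) (s)) = p(1, 1, 1) = 2
  (h (p (s) (s) (s))) = h(2,) = 1
  s = 1
  s = 1
  s = 1
  (p (s) (s) (s)) = p(1, 1, 1) = 2
  (h (p (s) (s) (s))) = h(2,) = 1
  s = 1
  s = 1
  s = 1
  (p (s) (s) (s)) = p(1, 1, 1) = 2
  (h (p (s) (s) (s))) = h(2,) = 1
  (p (h (p (s) (s) (s))) (h (p (s) (s) (s))) (h (p (s) (s) (s)))) = p(1, 1, 1) = 2


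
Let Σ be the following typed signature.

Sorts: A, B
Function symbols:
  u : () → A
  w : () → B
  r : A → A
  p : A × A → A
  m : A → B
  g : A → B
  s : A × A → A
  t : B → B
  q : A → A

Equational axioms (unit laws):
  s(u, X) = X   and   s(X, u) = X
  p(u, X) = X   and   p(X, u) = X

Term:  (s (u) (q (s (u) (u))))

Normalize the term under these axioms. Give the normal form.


normal form = (q (u))

1. (s (u) (q (s (u) (u))))  →  (q (s (u) (u)))
2. (q (s (u) (u)))  →  (q (u))


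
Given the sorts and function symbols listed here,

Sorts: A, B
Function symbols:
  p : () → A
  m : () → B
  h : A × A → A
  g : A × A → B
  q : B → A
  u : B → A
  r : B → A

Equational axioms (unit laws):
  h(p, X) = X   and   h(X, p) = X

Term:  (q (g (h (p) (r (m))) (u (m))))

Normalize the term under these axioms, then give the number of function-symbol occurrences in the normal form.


1. (q (g (h (p) (r (m))) (u (m))))  →  (q (g (r (m)) (u (m))))
normal form: (q (g (r (m)) (u (m))))

size = 6


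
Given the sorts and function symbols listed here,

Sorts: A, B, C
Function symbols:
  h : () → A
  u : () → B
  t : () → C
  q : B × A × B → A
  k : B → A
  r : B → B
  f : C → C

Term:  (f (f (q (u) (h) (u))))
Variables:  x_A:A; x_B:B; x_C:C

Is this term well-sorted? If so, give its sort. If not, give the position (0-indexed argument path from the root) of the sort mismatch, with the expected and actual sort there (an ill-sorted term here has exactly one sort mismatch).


ill-sorted at position [0, 0]: expected C, got A

      (u) : B
      (h) : A
      (u) : B
    (q (u) (h) (u)) : A
  (f (q (u) (h) (u))) : ✗ arg 0 at [0, 0] has sort A, expected C


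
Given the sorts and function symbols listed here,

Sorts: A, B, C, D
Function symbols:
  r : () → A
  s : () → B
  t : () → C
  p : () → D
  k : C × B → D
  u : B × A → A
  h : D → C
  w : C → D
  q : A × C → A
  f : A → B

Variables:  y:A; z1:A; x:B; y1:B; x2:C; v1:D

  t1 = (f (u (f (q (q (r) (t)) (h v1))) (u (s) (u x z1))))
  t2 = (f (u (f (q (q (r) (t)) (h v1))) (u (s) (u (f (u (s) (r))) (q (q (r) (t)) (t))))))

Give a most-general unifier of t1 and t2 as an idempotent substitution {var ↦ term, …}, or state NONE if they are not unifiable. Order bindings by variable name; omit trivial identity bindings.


{x ↦ (f (u (s) (r))), z1 ↦ (q (q (r) (t)) (t))}


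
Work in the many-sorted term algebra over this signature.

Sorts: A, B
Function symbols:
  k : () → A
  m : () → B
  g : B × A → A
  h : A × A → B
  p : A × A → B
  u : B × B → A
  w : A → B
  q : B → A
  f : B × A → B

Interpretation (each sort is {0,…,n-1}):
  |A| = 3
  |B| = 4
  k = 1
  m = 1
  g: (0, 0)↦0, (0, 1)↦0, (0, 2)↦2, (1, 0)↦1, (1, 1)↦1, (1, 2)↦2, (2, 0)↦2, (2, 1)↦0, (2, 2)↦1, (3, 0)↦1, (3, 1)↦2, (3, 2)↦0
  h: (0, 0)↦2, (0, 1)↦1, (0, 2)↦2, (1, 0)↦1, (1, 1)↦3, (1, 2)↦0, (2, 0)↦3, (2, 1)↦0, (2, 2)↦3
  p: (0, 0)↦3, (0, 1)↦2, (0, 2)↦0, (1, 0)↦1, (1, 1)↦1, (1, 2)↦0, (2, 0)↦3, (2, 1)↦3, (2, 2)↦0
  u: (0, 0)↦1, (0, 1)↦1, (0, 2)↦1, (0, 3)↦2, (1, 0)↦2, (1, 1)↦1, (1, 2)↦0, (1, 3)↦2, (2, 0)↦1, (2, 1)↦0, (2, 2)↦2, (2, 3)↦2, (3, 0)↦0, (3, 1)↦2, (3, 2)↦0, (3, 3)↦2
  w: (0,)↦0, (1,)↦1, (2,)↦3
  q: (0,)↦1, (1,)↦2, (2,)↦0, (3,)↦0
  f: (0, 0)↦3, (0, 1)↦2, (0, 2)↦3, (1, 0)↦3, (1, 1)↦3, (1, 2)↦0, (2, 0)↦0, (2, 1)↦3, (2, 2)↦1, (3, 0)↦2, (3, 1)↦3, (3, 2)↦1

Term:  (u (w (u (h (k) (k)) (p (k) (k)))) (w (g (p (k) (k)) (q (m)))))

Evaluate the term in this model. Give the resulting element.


value = 2

  k = 1
  k = 1
  (h (k) (k)) = h(1, 1) = 3
  k = 1
  k = 1
  (p (k) (k)) = p(1, 1) = 1
  (u (h (k) (k)) (p (k) (k))) = u(3, 1) = 2
  (w (u (h (k) (k)) (p (k) (k)))) = w(2,) = 3
  k = 1
  k = 1
  (p (k) (k)) = p(1, 1) = 1
  m = 1
  (q (m)) = q(1,) = 2
  (g (p (k) (k)) (q (m))) = g(1, 2) = 2
  (w (g (p (k) (k)) (q (m)))) = w(2,) = 3
  (u (w (u (h (k) (k)) (p (k) (k)))) (w (g (p (k) (k)) (q (m))))) = u(3, 3) = 2


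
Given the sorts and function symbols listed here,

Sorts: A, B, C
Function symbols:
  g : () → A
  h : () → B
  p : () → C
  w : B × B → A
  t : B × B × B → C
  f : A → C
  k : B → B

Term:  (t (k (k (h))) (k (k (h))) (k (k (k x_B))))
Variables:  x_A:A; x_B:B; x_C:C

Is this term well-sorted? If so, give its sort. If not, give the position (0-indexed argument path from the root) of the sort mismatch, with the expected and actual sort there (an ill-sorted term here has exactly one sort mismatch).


well-sorted; sort = C

      (h) : B
    (k (h)) : B
  (k (k (h))) : B
      (h) : B
    (k (h)) : B
  (k (k (h))) : B
        x_B : B
      (k x_B) : B
    (k (k x_B)) : B
  (k (k (k x_B))) : B
(t (k (k (h))) (k (k (h))) (k (k (k x_B)))) : C


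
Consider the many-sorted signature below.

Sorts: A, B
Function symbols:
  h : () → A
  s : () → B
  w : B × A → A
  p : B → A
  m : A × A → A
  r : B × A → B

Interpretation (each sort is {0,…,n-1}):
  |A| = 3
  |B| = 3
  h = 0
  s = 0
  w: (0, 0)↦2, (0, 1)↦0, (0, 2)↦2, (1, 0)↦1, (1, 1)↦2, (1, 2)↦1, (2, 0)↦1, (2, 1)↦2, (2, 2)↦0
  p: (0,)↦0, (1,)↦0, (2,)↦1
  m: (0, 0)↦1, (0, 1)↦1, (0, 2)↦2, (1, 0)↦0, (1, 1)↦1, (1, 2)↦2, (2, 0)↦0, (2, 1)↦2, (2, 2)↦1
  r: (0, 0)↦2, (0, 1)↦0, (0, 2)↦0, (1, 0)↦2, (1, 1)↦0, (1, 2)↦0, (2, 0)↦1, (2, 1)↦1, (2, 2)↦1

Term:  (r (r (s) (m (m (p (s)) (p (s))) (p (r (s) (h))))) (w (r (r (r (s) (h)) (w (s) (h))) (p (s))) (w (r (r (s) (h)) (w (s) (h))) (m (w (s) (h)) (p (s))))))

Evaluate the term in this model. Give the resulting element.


value = 0

  s = 0
  s = 0
  (p (s)) = p(0,) = 0
  s = 0
  (p (s)) = p(0,) = 0
  (m (p (s)) (p (s))) = m(0, 0) = 1
  s = 0
  h = 0
  (r (s) (h)) = r(0, 0) = 2
  (p (r (s) (h))) = p(2,) = 1
  (m (m (p (s)) (p (s))) (p (r (s) (h)))) = m(1, 1) = 1
  (r (s) (m (m (p (s)) (p (s))) (p (r (s) (h))))) = r(0, 1) = 0
  s = 0
  h = 0
  (r (s) (h)) = r(0, 0) = 2
  s = 0
  h = 0
  (w (s) (h)) = w(0, 0) = 2
  (r (r (s) (h)) (w (s) (h))) = r(2, 2) = 1
  s = 0
  (p (s)) = p(0,) = 0
  (r (r (r (s) (h)) (w (s) (h))) (p (s))) = r(1, 0) = 2
  s = 0
  h = 0
  (r (s) (h)) = r(0, 0) = 2
  s = 0
  h = 0
  (w (s) (h)) = w(0, 0) = 2
  (r (r (s) (h)) (w (s) (h))) = r(2, 2) = 1
  s = 0
  h = 0
  (w (s) (h)) = w(0, 0) = 2
  s = 0
  (p (s)) = p(0,) = 0
  (m (w (s) (h)) (p (s))) = m(2, 0) = 0
  (w (r (r (s) (h)) (w (s) (h))) (m (w (s) (h)) (p (s)))) = w(1, 0) = 1
  (w (r (r (r (s) (h)) (w (s) (h))) (p (s))) (w (r (r (s) (h)) (w (s) (h))) (m (w (s) (h)) (p (s))))) = w(2, 1) = 2
  (r (r (s) (m (m (p (s)) (p (s))) (p (r (s) (h))))) (w (r (r (r (s) (h)) (w (s) (h))) (p (s))) (w (r (r (s) (h)) (w (s) (h))) (m (w (s) (h)) (p (s)))))) = r(0, 2) = 0


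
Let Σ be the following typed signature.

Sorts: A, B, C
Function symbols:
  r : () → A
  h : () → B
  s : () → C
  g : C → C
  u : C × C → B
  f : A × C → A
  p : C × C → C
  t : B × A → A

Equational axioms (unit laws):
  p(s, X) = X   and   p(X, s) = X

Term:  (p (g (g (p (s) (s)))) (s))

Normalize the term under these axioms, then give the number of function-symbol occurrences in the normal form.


1. (p (g (g (p (s) (s)))) (s))  →  (g (g (p (s) (s))))
2. (g (g (p (s) (s))))  →  (g (g (s)))
normal form: (g (g (s)))

size = 3


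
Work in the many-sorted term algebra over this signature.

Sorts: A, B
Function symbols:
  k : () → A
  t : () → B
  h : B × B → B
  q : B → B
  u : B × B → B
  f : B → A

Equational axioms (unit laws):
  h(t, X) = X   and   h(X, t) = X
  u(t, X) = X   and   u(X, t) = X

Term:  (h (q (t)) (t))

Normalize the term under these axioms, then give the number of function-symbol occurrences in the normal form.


size = 2

1. (h (q (t)) (t))  →  (q (t))
normal form: (q (t))


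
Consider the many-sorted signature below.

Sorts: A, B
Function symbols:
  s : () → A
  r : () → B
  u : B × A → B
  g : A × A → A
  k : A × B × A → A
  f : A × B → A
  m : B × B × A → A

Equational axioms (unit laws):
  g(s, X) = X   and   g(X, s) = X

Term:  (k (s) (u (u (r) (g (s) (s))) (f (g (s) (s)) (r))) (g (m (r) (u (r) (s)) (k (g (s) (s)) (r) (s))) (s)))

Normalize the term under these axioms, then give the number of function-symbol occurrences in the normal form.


1. (k (s) (u (u (r) (g (s) (s))) (f (g (s) (s)) (r))) (g (m (r) (u (r) (s)) (k (g (s) (s)) (r) (s))) (s)))  →  (k (s) (u (u (r) (s)) (f (g (s) (s)) (r))) (g (m (r) (u (r) (s)) (k (g (s) (s)) (r) (s))) (s)))
2. (k (s) (u (u (r) (s)) (f (g (s) (s)) (r))) (g (m (r) (u (r) (s)) (k (g (s) (s)) (r) (s))) (s)))  →  (k (s) (u (u (r) (s)) (f (s) (r))) (g (m (r) (u (r) (s)) (k (g (s) (s)) (r) (s))) (s)))
3. (k (s) (u (u (r) (s)) (f (s) (r))) (g (m (r) (u (r) (s)) (k (g (s) (s)) (r) (s))) (s)))  →  (k (s) (u (u (r) (s)) (f (s) (r))) (m (r) (u (r) (s)) (k (g (s) (s)) (r) (s))))
4. (k (s) (u (u (r) (s)) (f (s) (r))) (m (r) (u (r) (s)) (k (g (s) (s)) (r) (s))))  →  (k (s) (u (u (r) (s)) (f (s) (r))) (m (r) (u (r) (s)) (k (s) (r) (s))))
normal form: (k (s) (u (u (r) (s)) (f (s) (r))) (m (r) (u (r) (s)) (k (s) (r) (s))))

size = 18


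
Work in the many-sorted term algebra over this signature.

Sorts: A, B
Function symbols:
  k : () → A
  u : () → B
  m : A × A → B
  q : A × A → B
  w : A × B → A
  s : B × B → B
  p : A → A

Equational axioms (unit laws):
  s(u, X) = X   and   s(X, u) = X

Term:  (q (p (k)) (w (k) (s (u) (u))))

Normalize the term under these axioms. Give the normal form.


1. (q (p (k)) (w (k) (s (u) (u))))  →  (q (p (k)) (w (k) (u)))

normal form = (q (p (k)) (w (k) (u)))


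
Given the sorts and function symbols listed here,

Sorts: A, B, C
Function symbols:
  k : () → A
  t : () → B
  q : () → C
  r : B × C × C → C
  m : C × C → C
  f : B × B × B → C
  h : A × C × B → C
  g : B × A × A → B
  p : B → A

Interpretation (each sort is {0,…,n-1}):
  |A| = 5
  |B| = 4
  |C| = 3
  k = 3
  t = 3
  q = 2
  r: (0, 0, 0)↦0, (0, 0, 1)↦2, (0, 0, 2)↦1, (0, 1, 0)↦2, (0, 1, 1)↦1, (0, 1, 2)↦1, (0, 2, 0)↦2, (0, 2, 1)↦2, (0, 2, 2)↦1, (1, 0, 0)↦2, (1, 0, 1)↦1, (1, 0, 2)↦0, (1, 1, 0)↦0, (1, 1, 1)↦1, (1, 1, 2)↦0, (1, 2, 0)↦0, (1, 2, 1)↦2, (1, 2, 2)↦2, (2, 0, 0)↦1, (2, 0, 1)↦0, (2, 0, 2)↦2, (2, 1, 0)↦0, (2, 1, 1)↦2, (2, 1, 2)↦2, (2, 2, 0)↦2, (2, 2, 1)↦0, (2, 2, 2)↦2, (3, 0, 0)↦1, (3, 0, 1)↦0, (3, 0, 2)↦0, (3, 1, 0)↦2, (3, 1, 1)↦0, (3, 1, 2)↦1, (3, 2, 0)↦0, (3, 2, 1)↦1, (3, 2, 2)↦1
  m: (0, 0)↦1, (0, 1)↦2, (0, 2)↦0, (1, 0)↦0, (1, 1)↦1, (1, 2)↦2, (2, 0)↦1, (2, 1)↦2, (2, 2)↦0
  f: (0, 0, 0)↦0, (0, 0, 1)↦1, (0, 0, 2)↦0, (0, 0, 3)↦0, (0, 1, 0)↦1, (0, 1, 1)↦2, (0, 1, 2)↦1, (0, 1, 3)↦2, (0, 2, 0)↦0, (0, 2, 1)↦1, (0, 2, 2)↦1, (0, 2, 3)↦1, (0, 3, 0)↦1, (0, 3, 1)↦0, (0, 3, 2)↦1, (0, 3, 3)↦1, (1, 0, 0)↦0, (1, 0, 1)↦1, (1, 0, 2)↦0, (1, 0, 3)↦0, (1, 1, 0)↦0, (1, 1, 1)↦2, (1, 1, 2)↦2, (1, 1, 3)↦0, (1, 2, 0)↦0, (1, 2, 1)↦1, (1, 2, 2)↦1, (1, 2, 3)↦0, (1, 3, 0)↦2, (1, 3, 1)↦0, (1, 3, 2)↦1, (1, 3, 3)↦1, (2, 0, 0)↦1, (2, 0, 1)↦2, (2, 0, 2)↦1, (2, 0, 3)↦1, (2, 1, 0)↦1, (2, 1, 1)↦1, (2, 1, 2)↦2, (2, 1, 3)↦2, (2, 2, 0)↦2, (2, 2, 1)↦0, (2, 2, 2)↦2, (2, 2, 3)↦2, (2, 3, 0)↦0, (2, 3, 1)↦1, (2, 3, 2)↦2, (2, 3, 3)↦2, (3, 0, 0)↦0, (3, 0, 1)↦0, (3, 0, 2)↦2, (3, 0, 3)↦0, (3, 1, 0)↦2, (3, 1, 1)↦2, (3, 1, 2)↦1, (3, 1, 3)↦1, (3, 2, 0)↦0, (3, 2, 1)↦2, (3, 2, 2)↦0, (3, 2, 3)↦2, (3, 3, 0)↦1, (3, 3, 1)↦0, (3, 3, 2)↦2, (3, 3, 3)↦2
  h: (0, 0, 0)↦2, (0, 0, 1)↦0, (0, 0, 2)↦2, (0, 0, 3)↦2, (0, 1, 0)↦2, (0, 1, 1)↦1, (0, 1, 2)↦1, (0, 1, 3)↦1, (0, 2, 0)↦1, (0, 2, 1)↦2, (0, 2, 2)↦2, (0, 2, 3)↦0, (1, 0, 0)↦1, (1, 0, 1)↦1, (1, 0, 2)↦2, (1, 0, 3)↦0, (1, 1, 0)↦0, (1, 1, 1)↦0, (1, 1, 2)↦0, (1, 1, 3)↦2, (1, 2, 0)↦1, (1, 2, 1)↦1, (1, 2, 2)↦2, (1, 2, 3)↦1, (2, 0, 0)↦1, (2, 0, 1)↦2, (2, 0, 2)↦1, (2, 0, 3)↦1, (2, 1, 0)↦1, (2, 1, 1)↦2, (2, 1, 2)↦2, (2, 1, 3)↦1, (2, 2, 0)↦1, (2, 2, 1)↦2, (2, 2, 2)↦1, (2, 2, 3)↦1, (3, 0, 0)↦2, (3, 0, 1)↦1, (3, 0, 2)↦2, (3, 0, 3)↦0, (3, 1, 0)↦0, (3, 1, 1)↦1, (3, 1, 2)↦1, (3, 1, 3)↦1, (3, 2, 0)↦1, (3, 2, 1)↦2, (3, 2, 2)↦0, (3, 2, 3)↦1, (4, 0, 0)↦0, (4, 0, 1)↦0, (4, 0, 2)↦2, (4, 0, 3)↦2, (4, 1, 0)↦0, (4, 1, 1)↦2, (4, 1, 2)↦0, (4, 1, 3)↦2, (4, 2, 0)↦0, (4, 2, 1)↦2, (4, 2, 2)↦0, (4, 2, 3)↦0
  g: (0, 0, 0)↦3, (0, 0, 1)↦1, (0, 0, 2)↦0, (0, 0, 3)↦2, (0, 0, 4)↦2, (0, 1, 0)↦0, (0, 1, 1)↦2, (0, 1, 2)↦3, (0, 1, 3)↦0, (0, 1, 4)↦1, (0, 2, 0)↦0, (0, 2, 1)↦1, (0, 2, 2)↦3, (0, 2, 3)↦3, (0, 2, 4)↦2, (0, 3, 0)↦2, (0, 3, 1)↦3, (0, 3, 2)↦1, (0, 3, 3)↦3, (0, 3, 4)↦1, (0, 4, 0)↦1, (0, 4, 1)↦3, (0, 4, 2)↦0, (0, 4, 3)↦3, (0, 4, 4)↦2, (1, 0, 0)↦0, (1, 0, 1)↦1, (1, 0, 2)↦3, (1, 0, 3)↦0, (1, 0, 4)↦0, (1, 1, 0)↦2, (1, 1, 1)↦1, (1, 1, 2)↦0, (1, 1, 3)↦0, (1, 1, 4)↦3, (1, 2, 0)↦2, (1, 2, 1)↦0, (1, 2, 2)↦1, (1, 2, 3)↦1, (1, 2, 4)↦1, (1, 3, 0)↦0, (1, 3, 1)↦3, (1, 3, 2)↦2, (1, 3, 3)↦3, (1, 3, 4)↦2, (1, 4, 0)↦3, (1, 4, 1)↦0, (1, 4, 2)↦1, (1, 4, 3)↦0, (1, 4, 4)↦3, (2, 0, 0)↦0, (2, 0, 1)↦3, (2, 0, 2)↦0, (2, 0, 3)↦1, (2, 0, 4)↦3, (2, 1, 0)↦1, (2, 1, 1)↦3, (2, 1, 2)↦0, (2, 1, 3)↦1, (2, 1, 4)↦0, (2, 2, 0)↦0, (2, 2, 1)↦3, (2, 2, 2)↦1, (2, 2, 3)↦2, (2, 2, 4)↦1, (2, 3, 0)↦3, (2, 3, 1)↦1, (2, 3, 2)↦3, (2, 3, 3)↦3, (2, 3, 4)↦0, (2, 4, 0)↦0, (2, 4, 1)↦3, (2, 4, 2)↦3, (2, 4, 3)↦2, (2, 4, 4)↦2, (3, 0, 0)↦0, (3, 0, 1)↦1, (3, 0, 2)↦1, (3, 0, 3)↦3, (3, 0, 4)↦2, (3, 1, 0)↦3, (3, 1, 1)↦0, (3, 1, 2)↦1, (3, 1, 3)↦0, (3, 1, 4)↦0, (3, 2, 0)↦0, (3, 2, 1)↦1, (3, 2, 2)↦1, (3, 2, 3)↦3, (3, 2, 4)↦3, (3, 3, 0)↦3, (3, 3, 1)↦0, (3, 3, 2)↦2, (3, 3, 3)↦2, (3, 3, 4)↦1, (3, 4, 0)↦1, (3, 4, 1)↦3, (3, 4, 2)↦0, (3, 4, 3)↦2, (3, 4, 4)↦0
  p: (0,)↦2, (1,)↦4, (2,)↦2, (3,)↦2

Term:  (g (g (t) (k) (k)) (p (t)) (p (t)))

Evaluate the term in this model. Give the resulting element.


  t = 3
  k = 3
  k = 3
  (g (t) (k) (k)) = g(3, 3, 3) = 2
  t = 3
  (p (t)) = p(3,) = 2
  t = 3
  (p (t)) = p(3,) = 2
  (g (g (t) (k) (k)) (p (t)) (p (t))) = g(2, 2, 2) = 1

value = 1


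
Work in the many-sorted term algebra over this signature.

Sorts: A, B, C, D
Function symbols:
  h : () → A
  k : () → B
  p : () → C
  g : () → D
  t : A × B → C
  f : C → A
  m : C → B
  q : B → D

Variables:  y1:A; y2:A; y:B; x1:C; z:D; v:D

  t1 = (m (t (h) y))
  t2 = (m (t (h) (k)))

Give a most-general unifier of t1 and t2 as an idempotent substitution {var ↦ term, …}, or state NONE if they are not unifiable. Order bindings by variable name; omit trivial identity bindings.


{y ↦ (k)}


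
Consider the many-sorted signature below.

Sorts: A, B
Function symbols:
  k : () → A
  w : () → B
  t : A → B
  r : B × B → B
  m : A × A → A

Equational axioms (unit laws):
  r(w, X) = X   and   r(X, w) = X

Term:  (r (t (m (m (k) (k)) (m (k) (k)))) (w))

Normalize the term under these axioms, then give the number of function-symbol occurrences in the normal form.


size = 8

1. (r (t (m (m (k) (k)) (m (k) (k)))) (w))  →  (t (m (m (k) (k)) (m (k) (k))))
normal form: (t (m (m (k) (k)) (m (k) (k))))


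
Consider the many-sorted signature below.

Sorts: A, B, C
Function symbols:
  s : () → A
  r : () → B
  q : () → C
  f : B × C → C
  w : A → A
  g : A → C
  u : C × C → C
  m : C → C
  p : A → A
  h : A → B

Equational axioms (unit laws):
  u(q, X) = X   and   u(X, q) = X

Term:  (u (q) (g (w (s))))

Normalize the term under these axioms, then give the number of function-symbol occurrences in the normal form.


size = 3

1. (u (q) (g (w (s))))  →  (g (w (s)))
normal form: (g (w (s)))


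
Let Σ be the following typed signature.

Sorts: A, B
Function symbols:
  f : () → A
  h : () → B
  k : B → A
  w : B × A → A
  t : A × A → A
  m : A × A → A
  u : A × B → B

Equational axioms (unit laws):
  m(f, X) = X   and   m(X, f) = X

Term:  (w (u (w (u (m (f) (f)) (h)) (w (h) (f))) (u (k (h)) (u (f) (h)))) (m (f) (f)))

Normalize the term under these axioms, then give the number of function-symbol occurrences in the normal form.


1. (w (u (w (u (m (f) (f)) (h)) (w (h) (f))) (u (k (h)) (u (f) (h)))) (m (f) (f)))  →  (w (u (w (u (f) (h)) (w (h) (f))) (u (k (h)) (u (f) (h)))) (m (f) (f)))
2. (w (u (w (u (f) (h)) (w (h) (f))) (u (k (h)) (u (f) (h)))) (m (f) (f)))  →  (w (u (w (u (f) (h)) (w (h) (f))) (u (k (h)) (u (f) (h)))) (f))
normal form: (w (u (w (u (f) (h)) (w (h) (f))) (u (k (h)) (u (f) (h)))) (f))

size = 16


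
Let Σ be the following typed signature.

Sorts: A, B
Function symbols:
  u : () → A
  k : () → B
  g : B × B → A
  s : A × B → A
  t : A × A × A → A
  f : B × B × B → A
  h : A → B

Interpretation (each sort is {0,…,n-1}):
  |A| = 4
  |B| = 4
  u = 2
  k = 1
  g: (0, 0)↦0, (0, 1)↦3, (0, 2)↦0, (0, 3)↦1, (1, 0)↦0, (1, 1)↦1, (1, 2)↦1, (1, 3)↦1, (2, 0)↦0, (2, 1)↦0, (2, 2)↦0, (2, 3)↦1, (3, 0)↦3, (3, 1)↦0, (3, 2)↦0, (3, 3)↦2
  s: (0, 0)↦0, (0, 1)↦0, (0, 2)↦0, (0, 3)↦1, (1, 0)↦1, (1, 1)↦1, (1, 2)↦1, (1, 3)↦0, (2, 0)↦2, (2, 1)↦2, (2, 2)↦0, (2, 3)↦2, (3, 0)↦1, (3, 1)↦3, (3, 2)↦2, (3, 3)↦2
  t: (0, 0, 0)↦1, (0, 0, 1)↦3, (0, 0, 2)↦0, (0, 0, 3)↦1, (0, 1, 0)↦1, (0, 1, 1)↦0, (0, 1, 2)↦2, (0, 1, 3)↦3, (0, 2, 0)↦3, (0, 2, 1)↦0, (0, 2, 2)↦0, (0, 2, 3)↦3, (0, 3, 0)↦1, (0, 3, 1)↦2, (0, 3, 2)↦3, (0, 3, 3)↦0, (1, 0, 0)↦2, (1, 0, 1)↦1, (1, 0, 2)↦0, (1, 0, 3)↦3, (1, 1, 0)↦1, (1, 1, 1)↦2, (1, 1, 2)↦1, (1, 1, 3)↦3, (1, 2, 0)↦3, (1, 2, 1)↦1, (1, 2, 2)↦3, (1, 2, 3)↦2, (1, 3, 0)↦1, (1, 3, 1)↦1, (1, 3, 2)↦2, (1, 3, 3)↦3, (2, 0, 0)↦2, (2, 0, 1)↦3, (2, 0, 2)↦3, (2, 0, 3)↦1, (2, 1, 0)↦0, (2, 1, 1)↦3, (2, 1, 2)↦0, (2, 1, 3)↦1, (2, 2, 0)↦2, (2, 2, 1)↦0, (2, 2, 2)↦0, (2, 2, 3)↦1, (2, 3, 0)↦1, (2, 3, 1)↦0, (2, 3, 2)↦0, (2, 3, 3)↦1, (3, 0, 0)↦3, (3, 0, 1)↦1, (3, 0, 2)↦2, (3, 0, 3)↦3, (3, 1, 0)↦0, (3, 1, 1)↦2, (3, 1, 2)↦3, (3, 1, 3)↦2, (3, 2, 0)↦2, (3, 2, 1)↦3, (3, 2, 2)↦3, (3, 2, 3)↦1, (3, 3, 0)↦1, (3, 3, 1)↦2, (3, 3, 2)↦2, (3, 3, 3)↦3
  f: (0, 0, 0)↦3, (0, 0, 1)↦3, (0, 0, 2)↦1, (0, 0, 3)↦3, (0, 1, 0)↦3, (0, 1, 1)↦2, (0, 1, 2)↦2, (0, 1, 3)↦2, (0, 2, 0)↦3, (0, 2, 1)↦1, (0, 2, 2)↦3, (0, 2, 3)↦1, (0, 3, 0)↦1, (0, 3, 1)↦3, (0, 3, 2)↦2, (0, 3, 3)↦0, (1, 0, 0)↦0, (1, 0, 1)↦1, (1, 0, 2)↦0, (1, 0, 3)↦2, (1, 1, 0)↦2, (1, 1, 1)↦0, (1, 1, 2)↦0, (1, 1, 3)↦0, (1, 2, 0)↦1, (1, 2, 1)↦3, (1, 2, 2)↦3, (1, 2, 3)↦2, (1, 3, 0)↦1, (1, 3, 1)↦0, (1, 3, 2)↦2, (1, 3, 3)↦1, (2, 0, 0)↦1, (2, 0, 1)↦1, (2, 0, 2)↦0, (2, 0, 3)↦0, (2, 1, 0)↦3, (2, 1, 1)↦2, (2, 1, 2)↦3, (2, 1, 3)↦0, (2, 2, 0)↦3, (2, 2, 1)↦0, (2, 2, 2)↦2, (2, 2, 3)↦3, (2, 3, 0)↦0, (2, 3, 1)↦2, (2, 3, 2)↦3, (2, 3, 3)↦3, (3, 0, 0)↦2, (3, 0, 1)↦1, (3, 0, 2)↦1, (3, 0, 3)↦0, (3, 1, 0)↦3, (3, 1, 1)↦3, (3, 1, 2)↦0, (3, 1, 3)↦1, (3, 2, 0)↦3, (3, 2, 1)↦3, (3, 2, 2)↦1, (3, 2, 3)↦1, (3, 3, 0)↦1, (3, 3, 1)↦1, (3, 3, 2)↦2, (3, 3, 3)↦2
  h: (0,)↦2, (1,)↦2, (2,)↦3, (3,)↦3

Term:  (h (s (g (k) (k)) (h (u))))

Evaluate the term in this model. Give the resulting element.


value = 2

  k = 1
  k = 1
  (g (k) (k)) = g(1, 1) = 1
  u = 2
  (h (u)) = h(2,) = 3
  (s (g (k) (k)) (h (u))) = s(1, 3) = 0
  (h (s (g (k) (k)) (h (u)))) = h(0,) = 2


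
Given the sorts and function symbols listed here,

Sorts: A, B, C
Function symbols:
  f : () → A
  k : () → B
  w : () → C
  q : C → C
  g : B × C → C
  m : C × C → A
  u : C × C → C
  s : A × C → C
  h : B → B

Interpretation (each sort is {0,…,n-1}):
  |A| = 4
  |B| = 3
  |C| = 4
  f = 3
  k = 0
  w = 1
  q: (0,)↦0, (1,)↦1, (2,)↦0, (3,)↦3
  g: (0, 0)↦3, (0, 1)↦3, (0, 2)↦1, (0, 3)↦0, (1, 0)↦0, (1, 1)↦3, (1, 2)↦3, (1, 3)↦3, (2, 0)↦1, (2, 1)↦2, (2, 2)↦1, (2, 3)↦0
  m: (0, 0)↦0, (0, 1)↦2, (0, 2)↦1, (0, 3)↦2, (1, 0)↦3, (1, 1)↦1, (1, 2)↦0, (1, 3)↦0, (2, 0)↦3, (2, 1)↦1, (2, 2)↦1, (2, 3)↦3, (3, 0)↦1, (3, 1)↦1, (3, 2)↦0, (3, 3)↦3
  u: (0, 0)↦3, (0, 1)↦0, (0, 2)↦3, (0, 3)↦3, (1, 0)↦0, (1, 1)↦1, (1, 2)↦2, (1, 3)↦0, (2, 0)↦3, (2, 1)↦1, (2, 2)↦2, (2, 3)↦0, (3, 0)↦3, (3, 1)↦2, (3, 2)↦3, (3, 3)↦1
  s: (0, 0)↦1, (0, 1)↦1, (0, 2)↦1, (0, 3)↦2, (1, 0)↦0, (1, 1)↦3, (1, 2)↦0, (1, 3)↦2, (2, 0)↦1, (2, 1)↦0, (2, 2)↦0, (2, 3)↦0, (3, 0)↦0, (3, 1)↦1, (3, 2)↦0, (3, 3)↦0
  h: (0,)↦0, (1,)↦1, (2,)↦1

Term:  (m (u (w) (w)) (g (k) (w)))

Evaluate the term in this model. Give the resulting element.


value = 0

  w = 1
  w = 1
  (u (w) (w)) = u(1, 1) = 1
  k = 0
  w = 1
  (g (k) (w)) = g(0, 1) = 3
  (m (u (w) (w)) (g (k) (w))) = m(1, 3) = 0


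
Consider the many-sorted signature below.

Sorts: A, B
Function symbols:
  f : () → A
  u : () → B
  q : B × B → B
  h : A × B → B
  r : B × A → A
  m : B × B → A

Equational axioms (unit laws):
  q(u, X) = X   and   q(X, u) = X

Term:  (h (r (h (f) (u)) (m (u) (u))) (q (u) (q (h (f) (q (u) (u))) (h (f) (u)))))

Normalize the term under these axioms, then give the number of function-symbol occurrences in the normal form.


size = 15

1. (h (r (h (f) (u)) (m (u) (u))) (q (u) (q (h (f) (q (u) (u))) (h (f) (u)))))  →  (h (r (h (f) (u)) (m (u) (u))) (q (h (f) (q (u) (u))) (h (f) (u))))
2. (h (r (h (f) (u)) (m (u) (u))) (q (h (f) (q (u) (u))) (h (f) (u))))  →  (h (r (h (f) (u)) (m (u) (u))) (q (h (f) (u)) (h (f) (u))))
normal form: (h (r (h (f) (u)) (m (u) (u))) (q (h (f) (u)) (h (f) (u))))


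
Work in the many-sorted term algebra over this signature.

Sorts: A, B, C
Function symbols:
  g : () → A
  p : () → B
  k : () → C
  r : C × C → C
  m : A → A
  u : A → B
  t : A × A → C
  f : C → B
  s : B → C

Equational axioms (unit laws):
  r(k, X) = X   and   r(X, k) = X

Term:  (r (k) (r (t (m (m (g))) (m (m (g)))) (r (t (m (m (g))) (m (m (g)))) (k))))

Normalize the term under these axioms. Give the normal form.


1. (r (k) (r (t (m (m (g))) (m (m (g)))) (r (t (m (m (g))) (m (m (g)))) (k))))  →  (r (t (m (m (g))) (m (m (g)))) (r (t (m (m (g))) (m (m (g)))) (k)))
2. (r (t (m (m (g))) (m (m (g)))) (r (t (m (m (g))) (m (m (g)))) (k)))  →  (r (t (m (m (g))) (m (m (g)))) (t (m (m (g))) (m (m (g)))))

normal form = (r (t (m (m (g))) (m (m (g)))) (t (m (m (g))) (m (m (g)))))


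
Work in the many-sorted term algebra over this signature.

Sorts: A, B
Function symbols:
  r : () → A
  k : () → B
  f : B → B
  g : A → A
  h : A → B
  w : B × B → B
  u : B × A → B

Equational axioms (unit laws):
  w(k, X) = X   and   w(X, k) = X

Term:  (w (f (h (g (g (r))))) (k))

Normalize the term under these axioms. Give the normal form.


normal form = (f (h (g (g (r)))))

1. (w (f (h (g (g (r))))) (k))  →  (f (h (g (g (r)))))


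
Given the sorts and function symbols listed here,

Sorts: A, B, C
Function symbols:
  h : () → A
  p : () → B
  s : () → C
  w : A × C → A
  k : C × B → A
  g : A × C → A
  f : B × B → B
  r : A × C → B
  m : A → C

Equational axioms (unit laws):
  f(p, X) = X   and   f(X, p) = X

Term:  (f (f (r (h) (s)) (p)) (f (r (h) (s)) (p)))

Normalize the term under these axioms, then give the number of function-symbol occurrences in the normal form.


size = 7

1. (f (f (r (h) (s)) (p)) (f (r (h) (s)) (p)))  →  (f (r (h) (s)) (f (r (h) (s)) (p)))
2. (f (r (h) (s)) (f (r (h) (s)) (p)))  →  (f (r (h) (s)) (r (h) (s)))
normal form: (f (r (h) (s)) (r (h) (s)))


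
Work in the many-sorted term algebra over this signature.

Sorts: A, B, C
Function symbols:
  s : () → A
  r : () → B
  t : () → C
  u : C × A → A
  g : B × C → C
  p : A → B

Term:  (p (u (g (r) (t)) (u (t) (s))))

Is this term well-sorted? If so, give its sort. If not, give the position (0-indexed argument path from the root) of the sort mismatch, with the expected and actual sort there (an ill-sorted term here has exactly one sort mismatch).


      (r) : B
      (t) : C
    (g (r) (t)) : C
      (t) : C
      (s) : A
    (u (t) (s)) : A
  (u (g (r) (t)) (u (t) (s))) : A
(p (u (g (r) (t)) (u (t) (s)))) : B

well-sorted; sort = B


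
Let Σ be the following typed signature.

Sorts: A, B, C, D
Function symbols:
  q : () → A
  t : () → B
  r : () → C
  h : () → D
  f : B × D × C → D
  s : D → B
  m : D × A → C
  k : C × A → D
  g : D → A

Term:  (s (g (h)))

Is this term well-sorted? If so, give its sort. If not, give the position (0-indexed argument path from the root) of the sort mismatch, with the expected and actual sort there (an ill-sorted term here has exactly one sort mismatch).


ill-sorted at position [0]: expected D, got A

    (h) : D
  (g (h)) : A
(s (g (h))) : ✗ arg 0 at [0] has sort A, expected D


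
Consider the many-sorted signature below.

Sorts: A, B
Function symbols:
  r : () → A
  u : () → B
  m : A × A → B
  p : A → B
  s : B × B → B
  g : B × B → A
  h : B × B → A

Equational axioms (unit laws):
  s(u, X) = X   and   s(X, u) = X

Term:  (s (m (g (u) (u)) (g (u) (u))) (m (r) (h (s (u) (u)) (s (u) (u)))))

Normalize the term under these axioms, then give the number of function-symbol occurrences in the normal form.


1. (s (m (g (u) (u)) (g (u) (u))) (m (r) (h (s (u) (u)) (s (u) (u)))))  →  (s (m (g (u) (u)) (g (u) (u))) (m (r) (h (u) (s (u) (u)))))
2. (s (m (g (u) (u)) (g (u) (u))) (m (r) (h (u) (s (u) (u)))))  →  (s (m (g (u) (u)) (g (u) (u))) (m (r) (h (u) (u))))
normal form: (s (m (g (u) (u)) (g (u) (u))) (m (r) (h (u) (u))))

size = 13


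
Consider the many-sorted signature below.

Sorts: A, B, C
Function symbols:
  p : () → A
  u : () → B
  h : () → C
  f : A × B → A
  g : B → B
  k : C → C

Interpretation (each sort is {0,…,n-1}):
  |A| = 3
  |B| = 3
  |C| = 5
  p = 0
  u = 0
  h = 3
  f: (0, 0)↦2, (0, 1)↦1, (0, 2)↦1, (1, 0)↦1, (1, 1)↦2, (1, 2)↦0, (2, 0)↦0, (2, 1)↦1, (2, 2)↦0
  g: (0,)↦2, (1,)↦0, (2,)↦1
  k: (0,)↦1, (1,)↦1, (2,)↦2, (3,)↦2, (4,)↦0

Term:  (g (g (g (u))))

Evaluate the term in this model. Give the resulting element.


  u = 0
  (g (u)) = g(0,) = 2
  (g (g (u))) = g(2,) = 1
  (g (g (g (u)))) = g(1,) = 0

value = 0


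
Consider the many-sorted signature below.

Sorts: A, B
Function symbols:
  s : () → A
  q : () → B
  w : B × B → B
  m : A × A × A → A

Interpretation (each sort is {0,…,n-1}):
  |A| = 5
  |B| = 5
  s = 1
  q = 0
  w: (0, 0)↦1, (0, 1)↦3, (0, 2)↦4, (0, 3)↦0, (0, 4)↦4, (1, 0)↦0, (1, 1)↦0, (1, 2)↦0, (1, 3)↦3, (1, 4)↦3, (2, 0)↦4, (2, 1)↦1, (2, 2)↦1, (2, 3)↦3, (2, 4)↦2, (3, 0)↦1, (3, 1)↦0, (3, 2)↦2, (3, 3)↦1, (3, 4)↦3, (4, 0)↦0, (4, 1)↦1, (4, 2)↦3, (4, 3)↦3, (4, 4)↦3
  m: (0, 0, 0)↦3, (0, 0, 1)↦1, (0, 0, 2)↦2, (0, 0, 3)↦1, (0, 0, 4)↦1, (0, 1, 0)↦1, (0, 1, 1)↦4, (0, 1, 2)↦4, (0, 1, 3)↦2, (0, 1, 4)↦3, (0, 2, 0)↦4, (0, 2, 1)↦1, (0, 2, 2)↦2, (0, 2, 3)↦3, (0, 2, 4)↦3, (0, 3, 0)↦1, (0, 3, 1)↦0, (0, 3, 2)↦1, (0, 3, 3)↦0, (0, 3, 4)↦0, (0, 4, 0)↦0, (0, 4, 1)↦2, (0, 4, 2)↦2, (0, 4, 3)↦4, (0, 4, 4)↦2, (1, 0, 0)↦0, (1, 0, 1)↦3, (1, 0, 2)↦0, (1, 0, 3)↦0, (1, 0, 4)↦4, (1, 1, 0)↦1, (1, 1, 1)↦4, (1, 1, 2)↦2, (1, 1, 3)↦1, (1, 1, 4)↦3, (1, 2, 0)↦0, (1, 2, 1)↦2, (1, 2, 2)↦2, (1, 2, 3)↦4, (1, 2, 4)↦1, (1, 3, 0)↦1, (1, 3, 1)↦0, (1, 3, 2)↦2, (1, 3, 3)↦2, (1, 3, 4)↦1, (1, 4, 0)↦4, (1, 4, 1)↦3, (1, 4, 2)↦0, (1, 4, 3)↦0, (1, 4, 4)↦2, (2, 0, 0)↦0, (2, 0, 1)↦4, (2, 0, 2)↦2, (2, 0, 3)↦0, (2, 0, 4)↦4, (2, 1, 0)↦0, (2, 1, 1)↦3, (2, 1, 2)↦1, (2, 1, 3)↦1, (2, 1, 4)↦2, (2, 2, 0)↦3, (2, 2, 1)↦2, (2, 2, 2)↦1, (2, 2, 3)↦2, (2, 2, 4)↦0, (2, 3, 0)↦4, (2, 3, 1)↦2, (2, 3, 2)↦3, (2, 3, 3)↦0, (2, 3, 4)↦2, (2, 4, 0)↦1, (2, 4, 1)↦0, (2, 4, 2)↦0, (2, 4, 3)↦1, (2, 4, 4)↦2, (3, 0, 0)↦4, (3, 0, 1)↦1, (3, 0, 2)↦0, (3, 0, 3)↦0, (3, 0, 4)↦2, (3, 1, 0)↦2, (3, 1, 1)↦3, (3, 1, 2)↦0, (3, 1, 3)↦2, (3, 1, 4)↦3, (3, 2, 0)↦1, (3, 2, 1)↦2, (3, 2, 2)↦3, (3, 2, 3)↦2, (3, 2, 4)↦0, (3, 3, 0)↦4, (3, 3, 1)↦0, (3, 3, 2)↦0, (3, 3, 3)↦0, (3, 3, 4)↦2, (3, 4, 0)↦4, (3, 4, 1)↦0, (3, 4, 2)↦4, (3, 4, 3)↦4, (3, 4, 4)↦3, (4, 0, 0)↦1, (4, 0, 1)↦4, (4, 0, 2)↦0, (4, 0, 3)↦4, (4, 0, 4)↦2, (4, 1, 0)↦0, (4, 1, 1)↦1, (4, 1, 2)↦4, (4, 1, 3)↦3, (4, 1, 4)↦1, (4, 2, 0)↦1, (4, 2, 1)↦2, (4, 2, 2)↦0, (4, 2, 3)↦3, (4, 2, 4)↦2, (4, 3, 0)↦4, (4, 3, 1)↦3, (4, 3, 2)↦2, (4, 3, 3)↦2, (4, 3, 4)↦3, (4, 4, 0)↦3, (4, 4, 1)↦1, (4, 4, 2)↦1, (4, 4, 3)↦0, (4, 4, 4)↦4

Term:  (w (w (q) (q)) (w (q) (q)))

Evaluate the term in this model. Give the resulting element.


value = 0

  q = 0
  q = 0
  (w (q) (q)) = w(0, 0) = 1
  q = 0
  q = 0
  (w (q) (q)) = w(0, 0) = 1
  (w (w (q) (q)) (w (q) (q))) = w(1, 1) = 0


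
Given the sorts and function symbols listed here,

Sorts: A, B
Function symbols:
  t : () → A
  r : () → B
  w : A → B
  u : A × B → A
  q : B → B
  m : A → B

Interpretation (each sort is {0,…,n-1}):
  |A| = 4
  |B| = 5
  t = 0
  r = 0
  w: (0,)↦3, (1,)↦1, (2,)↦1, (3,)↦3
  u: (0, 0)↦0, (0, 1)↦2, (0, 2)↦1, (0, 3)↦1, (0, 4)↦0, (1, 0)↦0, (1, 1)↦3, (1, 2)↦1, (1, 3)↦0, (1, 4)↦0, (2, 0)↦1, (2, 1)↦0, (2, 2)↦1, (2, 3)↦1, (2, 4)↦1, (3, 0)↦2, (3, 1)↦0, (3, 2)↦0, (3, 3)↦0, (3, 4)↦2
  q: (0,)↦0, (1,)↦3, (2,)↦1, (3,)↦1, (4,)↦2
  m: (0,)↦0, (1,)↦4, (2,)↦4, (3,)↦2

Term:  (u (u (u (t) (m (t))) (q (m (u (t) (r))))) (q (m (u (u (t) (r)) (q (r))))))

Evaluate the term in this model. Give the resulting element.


value = 0

  t = 0
  t = 0
  (m (t)) = m(0,) = 0
  (u (t) (m (t))) = u(0, 0) = 0
  t = 0
  r = 0
  (u (t) (r)) = u(0, 0) = 0
  (m (u (t) (r))) = m(0,) = 0
  (q (m (u (t) (r)))) = q(0,) = 0
  (u (u (t) (m (t))) (q (m (u (t) (r))))) = u(0, 0) = 0
  t = 0
  r = 0
  (u (t) (r)) = u(0, 0) = 0
  r = 0
  (q (r)) = q(0,) = 0
  (u (u (t) (r)) (q (r))) = u(0, 0) = 0
  (m (u (u (t) (r)) (q (r)))) = m(0,) = 0
  (q (m (u (u (t) (r)) (q (r))))) = q(0,) = 0
  (u (u (u (t) (m (t))) (q (m (u (t) (r))))) (q (m (u (u (t) (r)) (q (r)))))) = u(0, 0) = 0


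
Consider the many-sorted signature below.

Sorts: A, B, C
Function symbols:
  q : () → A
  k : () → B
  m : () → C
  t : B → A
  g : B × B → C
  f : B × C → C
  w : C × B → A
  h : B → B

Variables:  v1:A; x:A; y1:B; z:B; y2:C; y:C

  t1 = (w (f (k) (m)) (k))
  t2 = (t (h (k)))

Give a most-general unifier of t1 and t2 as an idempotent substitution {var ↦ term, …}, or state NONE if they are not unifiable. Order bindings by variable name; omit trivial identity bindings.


NONE (not unifiable)

head clash or occurs-check failure — not unifiable


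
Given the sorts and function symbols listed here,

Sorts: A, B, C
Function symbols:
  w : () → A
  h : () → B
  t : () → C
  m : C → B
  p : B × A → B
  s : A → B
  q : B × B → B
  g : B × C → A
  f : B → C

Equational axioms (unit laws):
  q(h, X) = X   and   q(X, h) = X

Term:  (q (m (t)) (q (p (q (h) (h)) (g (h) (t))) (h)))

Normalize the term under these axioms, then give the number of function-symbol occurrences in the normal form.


size = 8

1. (q (m (t)) (q (p (q (h) (h)) (g (h) (t))) (h)))  →  (q (m (t)) (p (q (h) (h)) (g (h) (t))))
2. (q (m (t)) (p (q (h) (h)) (g (h) (t))))  →  (q (m (t)) (p (h) (g (h) (t))))
normal form: (q (m (t)) (p (h) (g (h) (t))))


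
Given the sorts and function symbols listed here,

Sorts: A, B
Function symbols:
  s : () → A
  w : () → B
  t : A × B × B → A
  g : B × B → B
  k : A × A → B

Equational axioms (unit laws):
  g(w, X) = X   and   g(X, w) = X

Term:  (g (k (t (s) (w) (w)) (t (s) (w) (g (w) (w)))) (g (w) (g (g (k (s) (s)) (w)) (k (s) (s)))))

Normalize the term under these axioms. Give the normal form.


normal form = (g (k (t (s) (w) (w)) (t (s) (w) (w))) (g (k (s) (s)) (k (s) (s))))

1. (g (k (t (s) (w) (w)) (t (s) (w) (g (w) (w)))) (g (w) (g (g (k (s) (s)) (w)) (k (s) (s)))))  →  (g (k (t (s) (w) (w)) (t (s) (w) (w))) (g (w) (g (g (k (s) (s)) (w)) (k (s) (s)))))
2. (g (k (t (s) (w) (w)) (t (s) (w) (w))) (g (w) (g (g (k (s) (s)) (w)) (k (s) (s)))))  →  (g (k (t (s) (w) (w)) (t (s) (w) (w))) (g (g (k (s) (s)) (w)) (k (s) (s))))
3. (g (k (t (s) (w) (w)) (t (s) (w) (w))) (g (g (k (s) (s)) (w)) (k (s) (s))))  →  (g (k (t (s) (w) (w)) (t (s) (w) (w))) (g (k (s) (s)) (k (s) (s))))


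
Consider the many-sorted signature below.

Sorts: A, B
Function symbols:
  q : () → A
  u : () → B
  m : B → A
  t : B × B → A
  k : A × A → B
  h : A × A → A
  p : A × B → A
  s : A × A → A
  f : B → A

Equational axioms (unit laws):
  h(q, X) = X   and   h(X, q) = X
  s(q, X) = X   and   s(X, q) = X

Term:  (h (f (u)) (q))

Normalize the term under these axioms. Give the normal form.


1. (h (f (u)) (q))  →  (f (u))

normal form = (f (u))


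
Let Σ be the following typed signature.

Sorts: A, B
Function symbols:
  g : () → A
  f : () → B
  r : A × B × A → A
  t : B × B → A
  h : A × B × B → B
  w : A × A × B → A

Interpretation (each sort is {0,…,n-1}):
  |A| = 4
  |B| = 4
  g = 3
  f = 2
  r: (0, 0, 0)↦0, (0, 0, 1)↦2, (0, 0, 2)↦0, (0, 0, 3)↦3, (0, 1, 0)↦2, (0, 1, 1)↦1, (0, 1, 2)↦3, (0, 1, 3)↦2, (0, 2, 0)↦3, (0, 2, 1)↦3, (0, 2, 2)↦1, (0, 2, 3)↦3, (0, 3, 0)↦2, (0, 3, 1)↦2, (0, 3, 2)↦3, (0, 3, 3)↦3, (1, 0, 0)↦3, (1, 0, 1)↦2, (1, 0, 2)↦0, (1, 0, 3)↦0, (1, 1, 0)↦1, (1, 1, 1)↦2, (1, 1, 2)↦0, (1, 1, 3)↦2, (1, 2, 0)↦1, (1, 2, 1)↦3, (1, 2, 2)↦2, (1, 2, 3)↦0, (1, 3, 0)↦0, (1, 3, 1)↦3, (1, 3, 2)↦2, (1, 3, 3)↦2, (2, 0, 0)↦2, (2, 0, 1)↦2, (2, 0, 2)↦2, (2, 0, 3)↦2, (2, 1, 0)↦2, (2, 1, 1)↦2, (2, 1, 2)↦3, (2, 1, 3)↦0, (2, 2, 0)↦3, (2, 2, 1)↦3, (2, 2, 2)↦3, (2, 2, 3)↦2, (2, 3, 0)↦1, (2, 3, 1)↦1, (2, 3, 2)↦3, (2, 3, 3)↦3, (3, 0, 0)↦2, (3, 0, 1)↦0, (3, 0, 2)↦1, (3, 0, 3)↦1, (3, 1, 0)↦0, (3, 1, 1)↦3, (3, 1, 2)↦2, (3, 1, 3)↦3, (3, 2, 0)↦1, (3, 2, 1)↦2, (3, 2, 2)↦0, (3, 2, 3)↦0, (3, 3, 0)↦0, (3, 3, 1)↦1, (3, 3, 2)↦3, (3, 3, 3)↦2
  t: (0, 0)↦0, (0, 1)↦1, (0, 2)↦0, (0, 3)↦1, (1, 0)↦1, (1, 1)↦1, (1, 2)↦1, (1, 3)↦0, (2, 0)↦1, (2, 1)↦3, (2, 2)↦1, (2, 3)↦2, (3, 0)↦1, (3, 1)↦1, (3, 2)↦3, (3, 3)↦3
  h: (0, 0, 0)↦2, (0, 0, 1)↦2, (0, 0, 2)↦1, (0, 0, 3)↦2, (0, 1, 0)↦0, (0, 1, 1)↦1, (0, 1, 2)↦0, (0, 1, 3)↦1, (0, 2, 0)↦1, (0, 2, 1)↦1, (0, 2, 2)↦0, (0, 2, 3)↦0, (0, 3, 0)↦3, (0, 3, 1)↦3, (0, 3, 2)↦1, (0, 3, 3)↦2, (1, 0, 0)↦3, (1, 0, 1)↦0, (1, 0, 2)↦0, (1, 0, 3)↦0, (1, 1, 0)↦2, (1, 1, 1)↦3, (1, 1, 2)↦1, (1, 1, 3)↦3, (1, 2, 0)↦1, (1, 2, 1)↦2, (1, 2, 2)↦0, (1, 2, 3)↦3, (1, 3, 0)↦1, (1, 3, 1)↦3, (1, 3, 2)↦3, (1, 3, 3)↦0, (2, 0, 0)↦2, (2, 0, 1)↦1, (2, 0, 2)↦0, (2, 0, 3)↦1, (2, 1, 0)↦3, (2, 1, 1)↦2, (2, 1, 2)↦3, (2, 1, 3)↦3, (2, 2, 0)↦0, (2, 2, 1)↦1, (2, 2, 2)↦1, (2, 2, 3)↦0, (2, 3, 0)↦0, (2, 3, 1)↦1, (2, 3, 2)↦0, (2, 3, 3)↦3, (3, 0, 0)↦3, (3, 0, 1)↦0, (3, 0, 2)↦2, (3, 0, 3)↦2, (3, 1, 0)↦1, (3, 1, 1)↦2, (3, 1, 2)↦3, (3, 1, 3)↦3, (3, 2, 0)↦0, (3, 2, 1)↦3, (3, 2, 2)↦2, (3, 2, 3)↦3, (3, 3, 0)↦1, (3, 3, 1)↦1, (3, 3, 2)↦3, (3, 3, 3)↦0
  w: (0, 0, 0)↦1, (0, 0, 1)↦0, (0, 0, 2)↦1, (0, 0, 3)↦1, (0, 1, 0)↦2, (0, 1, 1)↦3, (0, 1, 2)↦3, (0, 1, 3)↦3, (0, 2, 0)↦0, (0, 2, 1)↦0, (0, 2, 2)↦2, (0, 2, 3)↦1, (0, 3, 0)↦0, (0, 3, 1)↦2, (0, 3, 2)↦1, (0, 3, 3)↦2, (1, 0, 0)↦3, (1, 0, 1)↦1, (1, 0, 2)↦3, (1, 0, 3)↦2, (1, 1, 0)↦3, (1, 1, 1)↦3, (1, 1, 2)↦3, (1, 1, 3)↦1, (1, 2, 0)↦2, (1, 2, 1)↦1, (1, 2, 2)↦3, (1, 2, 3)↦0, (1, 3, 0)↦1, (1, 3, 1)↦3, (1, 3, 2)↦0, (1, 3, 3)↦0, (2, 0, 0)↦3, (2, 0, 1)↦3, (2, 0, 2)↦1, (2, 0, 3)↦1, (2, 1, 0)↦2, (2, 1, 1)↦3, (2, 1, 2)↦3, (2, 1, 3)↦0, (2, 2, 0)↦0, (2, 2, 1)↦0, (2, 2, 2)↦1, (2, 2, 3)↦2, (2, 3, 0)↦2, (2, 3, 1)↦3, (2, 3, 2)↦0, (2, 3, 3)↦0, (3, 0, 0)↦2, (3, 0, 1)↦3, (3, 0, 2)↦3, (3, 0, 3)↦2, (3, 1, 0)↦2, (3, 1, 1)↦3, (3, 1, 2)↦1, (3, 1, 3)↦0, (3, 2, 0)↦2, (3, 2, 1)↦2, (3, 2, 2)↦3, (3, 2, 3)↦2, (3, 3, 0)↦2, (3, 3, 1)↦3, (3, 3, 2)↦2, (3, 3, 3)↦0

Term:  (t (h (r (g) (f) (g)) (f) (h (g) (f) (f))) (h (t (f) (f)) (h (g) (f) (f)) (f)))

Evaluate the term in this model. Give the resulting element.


value = 0

  g = 3
  f = 2
  g = 3
  (r (g) (f) (g)) = r(3, 2, 3) = 0
  f = 2
  g = 3
  f = 2
  f = 2
  (h (g) (f) (f)) = h(3, 2, 2) = 2
  (h (r (g) (f) (g)) (f) (h (g) (f) (f))) = h(0, 2, 2) = 0
  f = 2
  f = 2
  (t (f) (f)) = t(2, 2) = 1
  g = 3
  f = 2
  f = 2
  (h (g) (f) (f)) = h(3, 2, 2) = 2
  f = 2
  (h (t (f) (f)) (h (g) (f) (f)) (f)) = h(1, 2, 2) = 0
  (t (h (r (g) (f) (g)) (f) (h (g) (f) (f))) (h (t (f) (f)) (h (g) (f) (f)) (f))) = t(0, 0) = 0
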